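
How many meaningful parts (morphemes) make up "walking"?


Word: "walking"
Morphemes: walk | -ing
Each morpheme carries meaning
= 2 morphemes


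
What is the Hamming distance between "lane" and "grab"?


Comparing character by character (same length = 4):
  Pos 0: 'l' vs 'g' !=
  Pos 1: 'a' vs 'r' !=
  Pos 2: 'n' vs 'a' !=
  Pos 3: 'e' vs 'b' !=
Hamming distance = 4


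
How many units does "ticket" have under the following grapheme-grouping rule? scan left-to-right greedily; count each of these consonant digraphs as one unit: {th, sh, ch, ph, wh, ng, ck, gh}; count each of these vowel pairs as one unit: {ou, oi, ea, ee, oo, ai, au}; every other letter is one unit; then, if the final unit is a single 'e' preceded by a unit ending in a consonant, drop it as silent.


Word: "ticket" (6 letters)
Left-to-right scan:
  (1) 't' (letter)
  (2) 'i' (letter)
  (3) 'ck' (digraph)
  (4) 'e' (letter)
  (5) 't' (letter)
Units from scan: 5
Sound units = 5 units


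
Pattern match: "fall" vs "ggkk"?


Pattern of "fall": [0, 1, 2, 2]
Pattern of "ggkk": [0, 0, 1, 1]
Patterns do not match
Same pattern = No


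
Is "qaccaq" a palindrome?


Word: "qaccaq"
Reversed: "qaccaq"
Forward == Backward? qaccaq == qaccaq
Palindrome = Yes


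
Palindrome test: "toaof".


Word: "toaof"
Reversed: "foaot"
Forward == Backward? toaof != foaot
Palindrome = No


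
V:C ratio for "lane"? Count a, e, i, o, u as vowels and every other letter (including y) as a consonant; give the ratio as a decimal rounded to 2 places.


Word: "lane"
Vowels (a,e,i,o,u): 2
Consonants: 2
Ratio = 2/2
= 1.00


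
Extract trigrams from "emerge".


Word: "emerge" (length 6)
Number of trigrams = 6 - 3 + 1 = 4
  Position 0: "eme"
  Position 1: "mer"
  Position 2: "erg"
  Position 3: "rge"
Trigrams = "eme", "mer", "erg", "rge"


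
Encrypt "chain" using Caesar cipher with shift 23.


Word: "chain"
Shift: 23
Each letter → (letter + shift) mod 26:
  'c' (2) + 23 = 25 → 'z'
  'h' (7) + 23 = 4 → 'e'
  'a' (0) + 23 = 23 → 'x'
  'i' (8) + 23 = 5 → 'f'
  'n' (13) + 23 = 10 → 'k'
Result = "zexfk"


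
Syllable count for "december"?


Word: "december"
Syllable breakdown: de / cem / ber
Counting: 3 parts
= 3 syllables


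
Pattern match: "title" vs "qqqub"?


Pattern of "title": [0, 1, 0, 2, 3]
Pattern of "qqqub": [0, 0, 0, 1, 2]
Patterns do not match
Same pattern = No


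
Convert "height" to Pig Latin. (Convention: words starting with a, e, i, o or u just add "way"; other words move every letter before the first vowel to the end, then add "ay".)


Word: "height"
Starts with consonant(s) → move to end, add 'ay'
Consonant cluster: "h"
Pig Latin = "eighthay"


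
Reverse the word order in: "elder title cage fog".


Original: "elder title cage fog"
Words (1..n): elder | title | cage | fog
Reversed (n..1): fog | cage | title | elder
Result = "fog cage title elder"


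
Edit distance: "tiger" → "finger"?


Word 1: "tiger" (length 5)
Word 2: "finger" (length 6)
One optimal edit sequence (insert/delete/substitute each cost 1):
  1. substitute 't' -> 'f'  (+1)
  2. keep 'i'
  3. insert 'n'  (+1)
  4. keep 'g'
  5. keep 'e'
  6. keep 'r'
Total edit operations: 2
Edit distance = 2


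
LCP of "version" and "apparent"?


Word 1: "version"
Word 2: "apparent"
Comparing from start:
  Pos 0: 'v' != 'a' (stop)
LCP = "" (length 0)


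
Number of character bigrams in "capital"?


Word: "capital" (length 7)
Number of 2-grams = length - 2 + 1 = 7 - 2 + 1
= 6


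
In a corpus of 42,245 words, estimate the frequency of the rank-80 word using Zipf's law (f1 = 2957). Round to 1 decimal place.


Zipf's law: f(r) = f(1) / r
f(1) = 2957
f(80) = 2957 / 80
= 37.0 occurrences


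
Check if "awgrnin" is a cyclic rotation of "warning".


Word: "warning", Candidate: "awgrnin"
Method: check if candidate is substring of word+word
"warningwarning" contains "awgrnin"? No
Is rotation = No


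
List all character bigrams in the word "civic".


Word: "civic" (length 5)
Number of bigrams = 5 - 2 + 1 = 4
  Position 0: "ci"
  Position 1: "iv"
  Position 2: "vi"
  Position 3: "ic"
Bigrams = "ci", "iv", "vi", "ic"


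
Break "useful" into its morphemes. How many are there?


Word: "useful"
Morphemes: use / -ful
Each morpheme carries meaning
= 2 morphemes


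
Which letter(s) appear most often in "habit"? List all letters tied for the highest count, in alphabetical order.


Word: "habit"
Letter counts:
  'a': 1
  'b': 1
  'h': 1
  'i': 1
  't': 1
Maximum count = 1
Most frequent = 'a', 'b', 'h', 'i', 't' (1 time each)


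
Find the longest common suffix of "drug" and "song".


Word 1: "drug"
Word 2: "song"
Comparing from end:
  Pos -1: 'g' == 'g'
  Pos -2: 'u' != 'n' (stop)
LCS = "g" (length 1)


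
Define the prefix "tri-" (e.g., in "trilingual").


Prefix: tri-
As in: trilingual -> tri- + lingual
Meaning = three


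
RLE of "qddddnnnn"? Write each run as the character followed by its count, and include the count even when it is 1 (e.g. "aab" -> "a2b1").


String: "qddddnnnn"
Scanning for consecutive runs:
  'q' x 1
  'd' x 4
  'n' x 4
RLE = "q1d4n4"


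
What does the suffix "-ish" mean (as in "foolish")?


Suffix: -ish
As in: foolish -> fool + -ish
Meaning = somewhat / having the qualities of


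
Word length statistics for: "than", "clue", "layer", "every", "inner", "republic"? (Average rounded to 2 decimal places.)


Lengths: "than"=4, "clue"=4, "layer"=5, "every"=5, "inner"=5, "republic"=8
Sum = 31, Count = 6
Average = 31/6 = 5.17
= avg=5.17, min=4, max=8


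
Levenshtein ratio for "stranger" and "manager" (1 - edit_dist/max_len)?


Word 1: "stranger" (length 8)
Word 2: "manager" (length 7)
One optimal edit sequence:
  1. delete 's'  (+1)
  2. delete 't'  (+1)
  3. substitute 'r' -> 'm'  (+1)
  4. keep 'a'
  5. keep 'n'
  6. insert 'a'  (+1)
  7. keep 'g'
  8. keep 'e'
  9. keep 'r'
Edit distance = 4
Max length = max(8, 7) = 8
Similarity = 1 - 4/8
= 0.5000


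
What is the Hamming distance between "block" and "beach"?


Comparing character by character (same length = 5):
  Pos 0: 'b' vs 'b' =
  Pos 1: 'l' vs 'e' !=
  Pos 2: 'o' vs 'a' !=
  Pos 3: 'c' vs 'c' =
  Pos 4: 'k' vs 'h' !=
Hamming distance = 3


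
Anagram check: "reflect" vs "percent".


Word 1: "reflect" → sorted: ceeflrt
Word 2: "percent" → sorted: ceenprt
Same letters? ceeflrt != ceenprt
Anagram = No


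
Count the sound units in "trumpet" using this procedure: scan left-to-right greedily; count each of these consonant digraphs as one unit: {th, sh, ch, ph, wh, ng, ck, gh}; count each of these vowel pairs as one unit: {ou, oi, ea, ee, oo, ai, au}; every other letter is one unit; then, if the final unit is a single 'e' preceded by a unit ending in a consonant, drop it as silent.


Word: "trumpet" (7 letters)
Left-to-right scan:
  (1) 't' (letter)
  (2) 'r' (letter)
  (3) 'u' (letter)
  (4) 'm' (letter)
  (5) 'p' (letter)
  (6) 'e' (letter)
  (7) 't' (letter)
Units from scan: 7
Sound units = 7 units


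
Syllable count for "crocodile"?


Word: "crocodile"
Syllable breakdown: croc / o / dile
Counting: 3 parts
= 3 syllables


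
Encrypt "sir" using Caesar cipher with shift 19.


Word: "sir"
Shift: 19
Each letter → (letter + shift) mod 26:
  's' (18) + 19 = 11 → 'l'
  'i' (8) + 19 = 1 → 'b'
  'r' (17) + 19 = 10 → 'k'
Result = "lbk"


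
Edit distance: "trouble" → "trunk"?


Word 1: "trouble" (length 7)
Word 2: "trunk" (length 5)
One optimal edit sequence (insert/delete/substitute each cost 1):
  1. keep 't'
  2. keep 'r'
  3. delete 'o'  (+1)
  4. keep 'u'
  5. delete 'b'  (+1)
  6. substitute 'l' -> 'n'  (+1)
  7. substitute 'e' -> 'k'  (+1)
Total edit operations: 4
Edit distance = 4


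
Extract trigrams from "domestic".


Word: "domestic" (length 8)
Number of trigrams = 8 - 3 + 1 = 6
  Position 0: "dom"
  Position 1: "ome"
  Position 2: "mes"
  Position 3: "est"
  Position 4: "sti"
  Position 5: "tic"
Trigrams = "dom", "ome", "mes", "est", "sti", "tic"


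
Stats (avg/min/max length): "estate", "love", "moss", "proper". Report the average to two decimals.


Lengths: "estate"=6, "love"=4, "moss"=4, "proper"=6
Sum = 20, Count = 4
Average = 20/4 = 5.00
= avg=5.00, min=4, max=6


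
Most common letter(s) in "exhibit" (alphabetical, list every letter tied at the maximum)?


Word: "exhibit"
Letter counts:
  'b': 1
  'e': 1
  'h': 1
  'i': 2
  't': 1
  'x': 1
Maximum count = 2
Most frequent = 'i' (2 times each)


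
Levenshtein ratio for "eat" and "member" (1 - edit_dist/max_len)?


Word 1: "eat" (length 3)
Word 2: "member" (length 6)
One optimal edit sequence:
  1. insert 'm'  (+1)
  2. keep 'e'
  3. insert 'm'  (+1)
  4. insert 'b'  (+1)
  5. substitute 'a' -> 'e'  (+1)
  6. substitute 't' -> 'r'  (+1)
Edit distance = 5
Max length = max(3, 6) = 6
Similarity = 1 - 5/6
= 0.1667


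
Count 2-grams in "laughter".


Word: "laughter" (length 8)
Number of 2-grams = length - 2 + 1 = 8 - 2 + 1
= 7


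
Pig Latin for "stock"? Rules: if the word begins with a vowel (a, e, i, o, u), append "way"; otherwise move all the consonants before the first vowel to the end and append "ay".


Word: "stock"
Starts with consonant(s) → move to end, add 'ay'
Consonant cluster: "st"
Pig Latin = "ockstay"


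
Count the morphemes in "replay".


Word: "replay"
Morphemes: re- | play
Each morpheme carries meaning
= 2 morphemes


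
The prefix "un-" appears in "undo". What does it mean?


Prefix: un-
As in: undo -> un- + do
Meaning = not / reverse


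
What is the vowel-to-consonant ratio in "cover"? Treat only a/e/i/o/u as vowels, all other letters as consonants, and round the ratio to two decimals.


Word: "cover"
Vowels (a,e,i,o,u): 2
Consonants: 3
Ratio = 2/3
= 0.67


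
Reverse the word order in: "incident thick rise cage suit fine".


Original: "incident thick rise cage suit fine"
Words (1..n): incident | thick | rise | cage | suit | fine
Reversed (n..1): fine | suit | cage | rise | thick | incident
Result = "fine suit cage rise thick incident"


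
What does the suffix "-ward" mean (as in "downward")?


Suffix: -ward
Example: downward = down + -ward
Meaning = in the direction of


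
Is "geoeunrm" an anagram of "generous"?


Word 1: "generous" → sorted: eegnorsu
Word 2: "geoeunrm" → sorted: eegmnoru
Same letters? eegnorsu != eegmnoru
Anagram = No


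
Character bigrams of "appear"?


Word: "appear" (length 6)
Number of bigrams = 6 - 2 + 1 = 5
  Position 0: "ap"
  Position 1: "pp"
  Position 2: "pe"
  Position 3: "ea"
  Position 4: "ar"
Bigrams = "ap", "pp", "pe", "ea", "ar"


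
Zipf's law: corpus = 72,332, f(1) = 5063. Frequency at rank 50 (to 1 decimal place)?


Zipf's law: f(r) = f(1) / r
f(1) = 5063
f(50) = 5063 / 50
= 101.3 occurrences


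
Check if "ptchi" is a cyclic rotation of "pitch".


Word: "pitch", Candidate: "ptchi"
Method: check if candidate is substring of word+word
"pitchpitch" contains "ptchi"? No
Is rotation = No


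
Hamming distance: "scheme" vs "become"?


Comparing character by character (same length = 6):
  Pos 0: 's' vs 'b' !=
  Pos 1: 'c' vs 'e' !=
  Pos 2: 'h' vs 'c' !=
  Pos 3: 'e' vs 'o' !=
  Pos 4: 'm' vs 'm' =
  Pos 5: 'e' vs 'e' =
Hamming distance = 4


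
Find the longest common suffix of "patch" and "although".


Word 1: "patch"
Word 2: "although"
Comparing from end:
  Pos -1: 'h' == 'h'
  Pos -2: 'c' != 'g' (stop)
LCS = "h" (length 1)


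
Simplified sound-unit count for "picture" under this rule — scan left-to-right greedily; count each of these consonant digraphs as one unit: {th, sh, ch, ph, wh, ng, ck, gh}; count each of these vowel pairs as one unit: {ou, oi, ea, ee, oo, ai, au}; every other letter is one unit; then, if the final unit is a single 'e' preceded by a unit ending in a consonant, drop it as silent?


Word: "picture" (7 letters)
Left-to-right scan:
  (1) 'p' (letter)
  (2) 'i' (letter)
  (3) 'c' (letter)
  (4) 't' (letter)
  (5) 'u' (letter)
  (6) 'r' (letter)
  (7) 'e' (letter)
Units from scan: 7
Final unit is 'e' after a consonant -> drop as silent (-1)
Sound units = 6 units


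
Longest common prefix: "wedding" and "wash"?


Word 1: "wedding"
Word 2: "wash"
Comparing from start:
  Pos 0: 'w' == 'w'
  Pos 1: 'e' != 'a' (stop)
LCP = "w" (length 1)


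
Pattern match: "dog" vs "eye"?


Pattern of "dog": [0, 1, 2]
Pattern of "eye": [0, 1, 0]
Patterns do not match
Same pattern = No


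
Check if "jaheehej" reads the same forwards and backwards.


Word: "jaheehej"
Reversed: "jeheehaj"
Forward == Backward? jaheehej != jeheehaj
Palindrome = No


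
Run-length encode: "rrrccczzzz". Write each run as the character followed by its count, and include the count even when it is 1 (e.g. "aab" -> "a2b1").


String: "rrrccczzzz"
Scanning for consecutive runs:
  'r' x 3
  'c' x 3
  'z' x 4
RLE = "r3c3z4"


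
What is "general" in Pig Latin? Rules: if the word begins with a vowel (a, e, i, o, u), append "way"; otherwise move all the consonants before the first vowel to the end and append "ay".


Word: "general"
Starts with consonant(s) → move to end, add 'ay'
Consonant cluster: "g"
Pig Latin = "eneralgay"


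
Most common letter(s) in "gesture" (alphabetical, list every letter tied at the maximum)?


Word: "gesture"
Letter counts:
  'e': 2
  'g': 1
  'r': 1
  's': 1
  't': 1
  'u': 1
Maximum count = 2
Most frequent = 'e' (2 times each)


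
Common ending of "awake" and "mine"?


Word 1: "awake"
Word 2: "mine"
Comparing from end:
  Pos -1: 'e' == 'e'
  Pos -2: 'k' != 'n' (stop)
LCS = "e" (length 1)


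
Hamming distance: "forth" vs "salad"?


Comparing character by character (same length = 5):
  Pos 0: 'f' vs 's' !=
  Pos 1: 'o' vs 'a' !=
  Pos 2: 'r' vs 'l' !=
  Pos 3: 't' vs 'a' !=
  Pos 4: 'h' vs 'd' !=
Hamming distance = 5


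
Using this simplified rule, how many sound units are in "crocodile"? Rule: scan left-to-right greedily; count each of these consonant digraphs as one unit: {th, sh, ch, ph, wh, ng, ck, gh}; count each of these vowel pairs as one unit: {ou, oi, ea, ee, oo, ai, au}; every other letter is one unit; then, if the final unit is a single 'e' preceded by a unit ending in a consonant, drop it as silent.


Word: "crocodile" (9 letters)
Left-to-right scan:
  [1] 'c' (letter)
  [2] 'r' (letter)
  [3] 'o' (letter)
  [4] 'c' (letter)
  [5] 'o' (letter)
  [6] 'd' (letter)
  [7] 'i' (letter)
  [8] 'l' (letter)
  [9] 'e' (letter)
Units from scan: 9
Final unit is 'e' after a consonant -> drop as silent (-1)
Sound units = 8 units


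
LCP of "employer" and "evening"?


Word 1: "employer"
Word 2: "evening"
Comparing from start:
  Pos 0: 'e' == 'e'
  Pos 1: 'm' != 'v' (stop)
LCP = "e" (length 1)


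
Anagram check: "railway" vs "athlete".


Word 1: "railway" → sorted: aailrwy
Word 2: "athlete" → sorted: aeehltt
Same letters? aailrwy != aeehltt
Anagram = No


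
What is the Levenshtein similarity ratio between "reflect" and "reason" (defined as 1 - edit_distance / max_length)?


Word 1: "reflect" (length 7)
Word 2: "reason" (length 6)
One optimal edit sequence:
  1. keep 'r'
  2. keep 'e'
  3. delete 'f'  (+1)
  4. substitute 'l' -> 'a'  (+1)
  5. substitute 'e' -> 's'  (+1)
  6. substitute 'c' -> 'o'  (+1)
  7. substitute 't' -> 'n'  (+1)
Edit distance = 5
Max length = max(7, 6) = 7
Similarity = 1 - 5/7
= 0.2857


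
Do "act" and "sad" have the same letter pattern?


Pattern of "act": [0, 1, 2]
Pattern of "sad": [0, 1, 2]
Patterns match
Same pattern = Yes


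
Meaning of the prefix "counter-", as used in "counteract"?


Prefix: counter-
Example: counteract = counter- + act
Meaning = against / opposite


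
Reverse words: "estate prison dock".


Original: "estate prison dock"
Words (1..n): estate | prison | dock
Reversed (n..1): dock | prison | estate
Result = "dock prison estate"


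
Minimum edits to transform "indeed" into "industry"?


Word 1: "indeed" (length 6)
Word 2: "industry" (length 8)
One optimal edit sequence (insert/delete/substitute each cost 1):
  1. keep 'i'
  2. keep 'n'
  3. keep 'd'
  4. insert 'u'  (+1)
  5. insert 's'  (+1)
  6. substitute 'e' -> 't'  (+1)
  7. substitute 'e' -> 'r'  (+1)
  8. substitute 'd' -> 'y'  (+1)
Total edit operations: 5
Edit distance = 5


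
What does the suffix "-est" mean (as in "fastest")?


Suffix: -est
Example: fastest = fast + -est
Meaning = most


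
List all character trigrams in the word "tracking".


Word: "tracking" (length 8)
Number of trigrams = 8 - 3 + 1 = 6
  Position 0: "tra"
  Position 1: "rac"
  Position 2: "ack"
  Position 3: "cki"
  Position 4: "kin"
  Position 5: "ing"
Trigrams = "tra", "rac", "ack", "cki", "kin", "ing"


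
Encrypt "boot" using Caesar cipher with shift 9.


Word: "boot"
Shift: 9
Each letter → (letter + shift) mod 26:
  'b' (1) + 9 = 10 → 'k'
  'o' (14) + 9 = 23 → 'x'
  'o' (14) + 9 = 23 → 'x'
  't' (19) + 9 = 2 → 'c'
Result = "kxxc"


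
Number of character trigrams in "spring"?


Word: "spring" (length 6)
Number of 3-grams = length - 3 + 1 = 6 - 3 + 1
= 4


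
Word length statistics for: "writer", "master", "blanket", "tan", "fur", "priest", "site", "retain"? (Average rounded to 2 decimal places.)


Lengths: "writer"=6, "master"=6, "blanket"=7, "tan"=3, "fur"=3, "priest"=6, "site"=4, "retain"=6
Sum = 41, Count = 8
Average = 41/8 = 5.13
= avg=5.13, min=3, max=7


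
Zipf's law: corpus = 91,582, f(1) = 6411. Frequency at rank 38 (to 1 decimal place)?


Zipf's law: f(r) = f(1) / r
f(1) = 6411
f(38) = 6411 / 38
= 168.7 occurrences


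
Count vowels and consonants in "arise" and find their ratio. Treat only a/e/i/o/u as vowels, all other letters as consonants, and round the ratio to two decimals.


Word: "arise"
Vowels (a,e,i,o,u): 3
Consonants: 2
Ratio = 3/2
= 1.50


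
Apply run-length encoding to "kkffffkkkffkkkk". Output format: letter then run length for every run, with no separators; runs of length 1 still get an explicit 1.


String: "kkffffkkkffkkkk"
Scanning for consecutive runs:
  'k' x 2
  'f' x 4
  'k' x 3
  'f' x 2
  'k' x 4
RLE = "k2f4k3f2k4"


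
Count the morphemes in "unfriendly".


Word: "unfriendly"
Morphemes: un- / friend / -ly
Each morpheme carries meaning
= 3 morphemes


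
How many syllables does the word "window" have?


Word: "window"
Syllable breakdown: win | dow
Counting: 2 parts
= 2 syllables


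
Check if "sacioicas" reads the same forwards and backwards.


Word: "sacioicas"
Reversed: "sacioicas"
Forward == Backward? sacioicas == sacioicas
Palindrome = Yes


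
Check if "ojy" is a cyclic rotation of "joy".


Word: "joy", Candidate: "ojy"
Method: check if candidate is substring of word+word
"joyjoy" contains "ojy"? No
Is rotation = No


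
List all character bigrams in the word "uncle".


Word: "uncle" (length 5)
Number of bigrams = 5 - 2 + 1 = 4
  Position 0: "un"
  Position 1: "nc"
  Position 2: "cl"
  Position 3: "le"
Bigrams = "un", "nc", "cl", "le"


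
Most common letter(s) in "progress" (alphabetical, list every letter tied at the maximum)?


Word: "progress"
Letter counts:
  'e': 1
  'g': 1
  'o': 1
  'p': 1
  'r': 2
  's': 2
Maximum count = 2
Most frequent = 'r', 's' (2 times each)


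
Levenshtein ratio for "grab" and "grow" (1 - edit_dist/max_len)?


Word 1: "grab" (length 4)
Word 2: "grow" (length 4)
One optimal edit sequence:
  1. keep 'g'
  2. keep 'r'
  3. substitute 'a' -> 'o'  (+1)
  4. substitute 'b' -> 'w'  (+1)
Edit distance = 2
Max length = max(4, 4) = 4
Similarity = 1 - 2/4
= 0.5000


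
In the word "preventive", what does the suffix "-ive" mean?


Suffix: -ive
Example: preventive (prevent + -ive)
Meaning = tending to


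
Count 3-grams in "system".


Word: "system" (length 6)
Number of 3-grams = length - 3 + 1 = 6 - 3 + 1
= 4


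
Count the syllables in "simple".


Word: "simple"
Syllable breakdown: sim · ple
Counting: 2 parts
= 2 syllables


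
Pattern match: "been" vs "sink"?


Pattern of "been": [0, 1, 1, 2]
Pattern of "sink": [0, 1, 2, 3]
Patterns do not match
Same pattern = No


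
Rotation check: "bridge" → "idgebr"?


Word: "bridge", Candidate: "idgebr"
Method: check if candidate is substring of word+word
"bridgebridge" contains "idgebr"? Yes
Is rotation = Yes


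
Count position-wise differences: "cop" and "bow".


Comparing character by character (same length = 3):
  Pos 0: 'c' vs 'b' !=
  Pos 1: 'o' vs 'o' =
  Pos 2: 'p' vs 'w' !=
Hamming distance = 2


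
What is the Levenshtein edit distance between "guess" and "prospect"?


Word 1: "guess" (length 5)
Word 2: "prospect" (length 8)
One optimal edit sequence (insert/delete/substitute each cost 1):
  1. insert 'p'  (+1)
  2. insert 'r'  (+1)
  3. insert 'o'  (+1)
  4. substitute 'g' -> 's'  (+1)
  5. substitute 'u' -> 'p'  (+1)
  6. keep 'e'
  7. substitute 's' -> 'c'  (+1)
  8. substitute 's' -> 't'  (+1)
Total edit operations: 7
Edit distance = 7


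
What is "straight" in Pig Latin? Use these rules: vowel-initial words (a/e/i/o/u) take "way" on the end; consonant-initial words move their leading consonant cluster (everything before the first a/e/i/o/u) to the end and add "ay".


Word: "straight"
Starts with consonant(s) → move to end, add 'ay'
Consonant cluster: "str"
Pig Latin = "aightstray"


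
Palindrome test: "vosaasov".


Word: "vosaasov"
Reversed: "vosaasov"
Forward == Backward? vosaasov == vosaasov
Palindrome = Yes


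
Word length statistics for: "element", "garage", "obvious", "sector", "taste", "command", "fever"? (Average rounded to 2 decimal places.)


Lengths: "element"=7, "garage"=6, "obvious"=7, "sector"=6, "taste"=5, "command"=7, "fever"=5
Sum = 43, Count = 7
Average = 43/7 = 6.14
= avg=6.14, min=5, max=7


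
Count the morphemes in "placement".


Word: "placement"
Morphemes: place / -ment
Each morpheme carries meaning
= 2 morphemes


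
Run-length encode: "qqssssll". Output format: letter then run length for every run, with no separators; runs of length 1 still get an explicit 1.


String: "qqssssll"
Scanning for consecutive runs:
  'q' x 2
  's' x 4
  'l' x 2
RLE = "q2s4l2"


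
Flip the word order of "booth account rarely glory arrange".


Original: "booth account rarely glory arrange"
Words (1..n): booth | account | rarely | glory | arrange
Reversed (n..1): arrange | glory | rarely | account | booth
Result = "arrange glory rarely account booth"


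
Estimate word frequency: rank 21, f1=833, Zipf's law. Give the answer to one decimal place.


Zipf's law: f(r) = f(1) / r
f(1) = 833
f(21) = 833 / 21
= 39.7 occurrences


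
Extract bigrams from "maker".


Word: "maker" (length 5)
Number of bigrams = 5 - 2 + 1 = 4
  Position 0: "ma"
  Position 1: "ak"
  Position 2: "ke"
  Position 3: "er"
Bigrams = "ma", "ak", "ke", "er"


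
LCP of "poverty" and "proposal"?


Word 1: "poverty"
Word 2: "proposal"
Comparing from start:
  Pos 0: 'p' == 'p'
  Pos 1: 'o' != 'r' (stop)
LCP = "p" (length 1)


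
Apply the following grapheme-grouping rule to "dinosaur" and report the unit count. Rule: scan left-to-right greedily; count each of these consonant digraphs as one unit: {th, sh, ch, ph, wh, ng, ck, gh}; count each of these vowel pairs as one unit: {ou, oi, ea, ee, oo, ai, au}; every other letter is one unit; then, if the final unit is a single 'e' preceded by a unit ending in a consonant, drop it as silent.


Word: "dinosaur" (8 letters)
Left-to-right scan:
  [1] 'd' (letter)
  [2] 'i' (letter)
  [3] 'n' (letter)
  [4] 'o' (letter)
  [5] 's' (letter)
  [6] 'au' (vowel-pair)
  [7] 'r' (letter)
Units from scan: 7
Sound units = 7 units


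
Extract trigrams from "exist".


Word: "exist" (length 5)
Number of trigrams = 5 - 3 + 1 = 3
  Position 0: "exi"
  Position 1: "xis"
  Position 2: "ist"
Trigrams = "exi", "xis", "ist"


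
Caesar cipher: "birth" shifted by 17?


Word: "birth"
Shift: 17
Each letter → (letter + shift) mod 26:
  'b' (1) + 17 = 18 → 's'
  'i' (8) + 17 = 25 → 'z'
  'r' (17) + 17 = 8 → 'i'
  't' (19) + 17 = 10 → 'k'
  'h' (7) + 17 = 24 → 'y'
Result = "sziky"


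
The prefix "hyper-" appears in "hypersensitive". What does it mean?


Prefix: hyper-
Example: hypersensitive (hyper- + sensitive)
Meaning = over / excessive


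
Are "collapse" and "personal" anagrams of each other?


Word 1: "collapse" → sorted: acellops
Word 2: "personal" → sorted: aelnoprs
Same letters? acellops != aelnoprs
Anagram = No


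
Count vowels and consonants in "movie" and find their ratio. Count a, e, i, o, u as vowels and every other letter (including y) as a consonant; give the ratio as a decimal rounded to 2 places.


Word: "movie"
Vowels (a,e,i,o,u): 3
Consonants: 2
Ratio = 3/2
= 1.50


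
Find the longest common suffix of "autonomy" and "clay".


Word 1: "autonomy"
Word 2: "clay"
Comparing from end:
  Pos -1: 'y' == 'y'
  Pos -2: 'm' != 'a' (stop)
LCS = "y" (length 1)


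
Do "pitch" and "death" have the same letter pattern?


Pattern of "pitch": [0, 1, 2, 3, 4]
Pattern of "death": [0, 1, 2, 3, 4]
Patterns match
Same pattern = Yes


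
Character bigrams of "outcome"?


Word: "outcome" (length 7)
Number of bigrams = 7 - 2 + 1 = 6
  Position 0: "ou"
  Position 1: "ut"
  Position 2: "tc"
  Position 3: "co"
  Position 4: "om"
  Position 5: "me"
Bigrams = "ou", "ut", "tc", "co", "om", "me"


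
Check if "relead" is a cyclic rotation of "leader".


Word: "leader", Candidate: "relead"
Method: check if candidate is substring of word+word
"leaderleader" contains "relead"? No
Is rotation = No


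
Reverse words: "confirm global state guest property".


Original: "confirm global state guest property"
Words (1..n): confirm | global | state | guest | property
Reversed (n..1): property | guest | state | global | confirm
Result = "property guest state global confirm"


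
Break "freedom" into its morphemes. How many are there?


Word: "freedom"
Morphemes: free / -dom
Each morpheme carries meaning
= 2 morphemes


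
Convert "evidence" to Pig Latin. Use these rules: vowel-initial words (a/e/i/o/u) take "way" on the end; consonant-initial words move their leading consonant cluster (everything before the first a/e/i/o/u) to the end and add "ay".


Word: "evidence"
Starts with vowel → add 'way'
Pig Latin = "evidenceway"


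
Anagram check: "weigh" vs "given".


Word 1: "weigh" → sorted: eghiw
Word 2: "given" → sorted: eginv
Same letters? eghiw != eginv
Anagram = No


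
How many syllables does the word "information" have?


Word: "information"
Syllable breakdown: in · for · ma · tion
Counting: 4 parts
= 4 syllables


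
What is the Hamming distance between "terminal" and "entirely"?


Comparing character by character (same length = 8):
  Pos 0: 't' vs 'e' !=
  Pos 1: 'e' vs 'n' !=
  Pos 2: 'r' vs 't' !=
  Pos 3: 'm' vs 'i' !=
  Pos 4: 'i' vs 'r' !=
  Pos 5: 'n' vs 'e' !=
  Pos 6: 'a' vs 'l' !=
  Pos 7: 'l' vs 'y' !=
Hamming distance = 8


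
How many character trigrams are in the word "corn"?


Word: "corn" (length 4)
Number of 3-grams = length - 3 + 1 = 4 - 3 + 1
= 2


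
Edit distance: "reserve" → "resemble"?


Word 1: "reserve" (length 7)
Word 2: "resemble" (length 8)
One optimal edit sequence (insert/delete/substitute each cost 1):
  1. keep 'r'
  2. keep 'e'
  3. keep 's'
  4. keep 'e'
  5. insert 'm'  (+1)
  6. substitute 'r' -> 'b'  (+1)
  7. substitute 'v' -> 'l'  (+1)
  8. keep 'e'
Total edit operations: 3
Edit distance = 3


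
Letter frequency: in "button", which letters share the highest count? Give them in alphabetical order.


Word: "button"
Letter counts:
  'b': 1
  'n': 1
  'o': 1
  't': 2
  'u': 1
Maximum count = 2
Most frequent = 't' (2 times each)


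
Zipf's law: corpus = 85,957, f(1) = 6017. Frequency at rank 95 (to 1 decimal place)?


Zipf's law: f(r) = f(1) / r
f(1) = 6017
f(95) = 6017 / 95
= 63.3 occurrences


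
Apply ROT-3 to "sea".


Word: "sea"
Shift: 3
Each letter → (letter + shift) mod 26:
  's' (18) + 3 = 21 → 'v'
  'e' (4) + 3 = 7 → 'h'
  'a' (0) + 3 = 3 → 'd'
Result = "vhd"


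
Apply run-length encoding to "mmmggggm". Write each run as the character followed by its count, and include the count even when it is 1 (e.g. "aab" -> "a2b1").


String: "mmmggggm"
Scanning for consecutive runs:
  'm' x 3
  'g' x 4
  'm' x 1
RLE = "m3g4m1"


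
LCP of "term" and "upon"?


Word 1: "term"
Word 2: "upon"
Comparing from start:
  Pos 0: 't' != 'u' (stop)
LCP = "" (length 0)


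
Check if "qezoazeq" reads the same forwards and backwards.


Word: "qezoazeq"
Reversed: "qezaozeq"
Forward == Backward? qezoazeq != qezaozeq
Palindrome = No


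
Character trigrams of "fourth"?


Word: "fourth" (length 6)
Number of trigrams = 6 - 3 + 1 = 4
  Position 0: "fou"
  Position 1: "our"
  Position 2: "urt"
  Position 3: "rth"
Trigrams = "fou", "our", "urt", "rth"


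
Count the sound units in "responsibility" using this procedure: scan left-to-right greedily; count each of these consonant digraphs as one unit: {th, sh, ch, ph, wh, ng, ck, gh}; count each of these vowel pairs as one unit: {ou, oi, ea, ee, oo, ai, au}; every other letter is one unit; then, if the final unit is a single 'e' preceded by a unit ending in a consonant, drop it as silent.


Word: "responsibility" (14 letters)
Left-to-right scan:
  1. 'r' (letter)
  2. 'e' (letter)
  3. 's' (letter)
  4. 'p' (letter)
  5. 'o' (letter)
  6. 'n' (letter)
  7. 's' (letter)
  8. 'i' (letter)
  9. 'b' (letter)
  10. 'i' (letter)
  11. 'l' (letter)
  12. 'i' (letter)
  13. 't' (letter)
  14. 'y' (letter)
Units from scan: 14
Sound units = 14 units


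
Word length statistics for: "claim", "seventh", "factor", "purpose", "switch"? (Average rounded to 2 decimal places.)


Lengths: "claim"=5, "seventh"=7, "factor"=6, "purpose"=7, "switch"=6
Sum = 31, Count = 5
Average = 31/5 = 6.20
= avg=6.20, min=5, max=7


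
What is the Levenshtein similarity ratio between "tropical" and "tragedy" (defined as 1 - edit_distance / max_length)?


Word 1: "tropical" (length 8)
Word 2: "tragedy" (length 7)
One optimal edit sequence:
  1. keep 't'
  2. keep 'r'
  3. delete 'o'  (+1)
  4. substitute 'p' -> 'a'  (+1)
  5. substitute 'i' -> 'g'  (+1)
  6. substitute 'c' -> 'e'  (+1)
  7. substitute 'a' -> 'd'  (+1)
  8. substitute 'l' -> 'y'  (+1)
Edit distance = 6
Max length = max(8, 7) = 8
Similarity = 1 - 6/8
= 0.2500


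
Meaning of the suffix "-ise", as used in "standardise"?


Suffix: -ise
Example: standardise (standard + -ise)
Meaning = to make


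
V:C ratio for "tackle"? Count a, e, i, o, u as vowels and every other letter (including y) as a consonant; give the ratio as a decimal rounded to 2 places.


Word: "tackle"
Vowels (a,e,i,o,u): 2
Consonants: 4
Ratio = 2/4
= 0.50


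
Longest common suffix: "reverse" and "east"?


Word 1: "reverse"
Word 2: "east"
Comparing from end:
  Pos -1: 'e' != 't' (stop)
LCS = "" (length 0)


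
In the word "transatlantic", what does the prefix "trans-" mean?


Prefix: trans-
Example: transatlantic (trans- + atlantic)
Meaning = across


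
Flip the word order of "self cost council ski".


Original: "self cost council ski"
Words (1..n): self | cost | council | ski
Reversed (n..1): ski | council | cost | self
Result = "ski council cost self"


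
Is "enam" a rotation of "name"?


Word: "name", Candidate: "enam"
Method: check if candidate is substring of word+word
"namename" contains "enam"? Yes
Is rotation = Yes


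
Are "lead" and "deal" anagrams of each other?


Word 1: "lead" → sorted: adel
Word 2: "deal" → sorted: adel
Same letters? adel == adel
Anagram = Yes


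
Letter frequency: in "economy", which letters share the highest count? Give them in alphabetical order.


Word: "economy"
Letter counts:
  'c': 1
  'e': 1
  'm': 1
  'n': 1
  'o': 2
  'y': 1
Maximum count = 2
Most frequent = 'o' (2 times each)


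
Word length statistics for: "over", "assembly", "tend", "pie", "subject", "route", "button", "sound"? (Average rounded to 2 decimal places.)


Lengths: "over"=4, "assembly"=8, "tend"=4, "pie"=3, "subject"=7, "route"=5, "button"=6, "sound"=5
Sum = 42, Count = 8
Average = 42/8 = 5.25
= avg=5.25, min=3, max=8


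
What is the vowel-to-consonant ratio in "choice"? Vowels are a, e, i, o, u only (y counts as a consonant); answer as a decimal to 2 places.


Word: "choice"
Vowels (a,e,i,o,u): 3
Consonants: 3
Ratio = 3/3
= 1.00


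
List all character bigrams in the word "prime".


Word: "prime" (length 5)
Number of bigrams = 5 - 2 + 1 = 4
  Position 0: "pr"
  Position 1: "ri"
  Position 2: "im"
  Position 3: "me"
Bigrams = "pr", "ri", "im", "me"


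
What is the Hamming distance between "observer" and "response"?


Comparing character by character (same length = 8):
  Pos 0: 'o' vs 'r' !=
  Pos 1: 'b' vs 'e' !=
  Pos 2: 's' vs 's' =
  Pos 3: 'e' vs 'p' !=
  Pos 4: 'r' vs 'o' !=
  Pos 5: 'v' vs 'n' !=
  Pos 6: 'e' vs 's' !=
  Pos 7: 'r' vs 'e' !=
Hamming distance = 7


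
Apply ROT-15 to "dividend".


Word: "dividend"
Shift: 15
Each letter → (letter + shift) mod 26:
  'd' (3) + 15 = 18 → 's'
  'i' (8) + 15 = 23 → 'x'
  'v' (21) + 15 = 10 → 'k'
  'i' (8) + 15 = 23 → 'x'
  'd' (3) + 15 = 18 → 's'
  'e' (4) + 15 = 19 → 't'
  'n' (13) + 15 = 2 → 'c'
  'd' (3) + 15 = 18 → 's'
Result = "sxkxstcs"


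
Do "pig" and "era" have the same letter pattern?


Pattern of "pig": [0, 1, 2]
Pattern of "era": [0, 1, 2]
Patterns match
Same pattern = Yes


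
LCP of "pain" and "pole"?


Word 1: "pain"
Word 2: "pole"
Comparing from start:
  Pos 0: 'p' == 'p'
  Pos 1: 'a' != 'o' (stop)
LCP = "p" (length 1)


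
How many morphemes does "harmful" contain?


Word: "harmful"
Morphemes: harm + -ful
Each morpheme carries meaning
= 2 morphemes


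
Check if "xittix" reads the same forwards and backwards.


Word: "xittix"
Reversed: "xittix"
Forward == Backward? xittix == xittix
Palindrome = Yes


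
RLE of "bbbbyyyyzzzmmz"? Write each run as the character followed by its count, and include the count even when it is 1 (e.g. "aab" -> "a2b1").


String: "bbbbyyyyzzzmmz"
Scanning for consecutive runs:
  'b' x 4
  'y' x 4
  'z' x 3
  'm' x 2
  'z' x 1
RLE = "b4y4z3m2z1"


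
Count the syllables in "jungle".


Word: "jungle"
Syllable breakdown: jun · gle
Counting: 2 parts
= 2 syllables


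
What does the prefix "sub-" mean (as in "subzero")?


Prefix: sub-
Example: subzero (sub- + zero)
Meaning = under / below


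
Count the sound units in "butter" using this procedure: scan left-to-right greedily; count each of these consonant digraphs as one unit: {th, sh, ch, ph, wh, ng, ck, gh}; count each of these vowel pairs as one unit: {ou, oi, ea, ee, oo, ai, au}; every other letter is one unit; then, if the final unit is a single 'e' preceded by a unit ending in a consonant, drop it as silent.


Word: "butter" (6 letters)
Left-to-right scan:
  1. 'b' (letter)
  2. 'u' (letter)
  3. 't' (letter)
  4. 't' (letter)
  5. 'e' (letter)
  6. 'r' (letter)
Units from scan: 6
Sound units = 6 units


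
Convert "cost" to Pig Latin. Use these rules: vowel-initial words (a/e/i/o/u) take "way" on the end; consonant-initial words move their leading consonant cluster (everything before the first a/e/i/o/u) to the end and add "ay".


Word: "cost"
Starts with consonant(s) → move to end, add 'ay'
Consonant cluster: "c"
Pig Latin = "ostcay"


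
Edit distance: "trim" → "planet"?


Word 1: "trim" (length 4)
Word 2: "planet" (length 6)
One optimal edit sequence (insert/delete/substitute each cost 1):
  1. insert 'p'  (+1)
  2. insert 'l'  (+1)
  3. substitute 't' -> 'a'  (+1)
  4. substitute 'r' -> 'n'  (+1)
  5. substitute 'i' -> 'e'  (+1)
  6. substitute 'm' -> 't'  (+1)
Total edit operations: 6
Edit distance = 6


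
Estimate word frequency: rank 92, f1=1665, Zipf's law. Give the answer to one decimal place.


Zipf's law: f(r) = f(1) / r
f(1) = 1665
f(92) = 1665 / 92
= 18.1 occurrences


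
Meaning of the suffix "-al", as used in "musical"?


Suffix: -al
Example: musical (music + -al)
Meaning = relating to


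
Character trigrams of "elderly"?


Word: "elderly" (length 7)
Number of trigrams = 7 - 3 + 1 = 5
  Position 0: "eld"
  Position 1: "lde"
  Position 2: "der"
  Position 3: "erl"
  Position 4: "rly"
Trigrams = "eld", "lde", "der", "erl", "rly"


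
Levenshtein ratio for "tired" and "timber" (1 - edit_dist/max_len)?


Word 1: "tired" (length 5)
Word 2: "timber" (length 6)
One optimal edit sequence:
  1. keep 't'
  2. keep 'i'
  3. insert 'm'  (+1)
  4. substitute 'r' -> 'b'  (+1)
  5. keep 'e'
  6. substitute 'd' -> 'r'  (+1)
Edit distance = 3
Max length = max(5, 6) = 6
Similarity = 1 - 3/6
= 0.5000


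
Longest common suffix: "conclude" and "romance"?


Word 1: "conclude"
Word 2: "romance"
Comparing from end:
  Pos -1: 'e' == 'e'
  Pos -2: 'd' != 'c' (stop)
LCS = "e" (length 1)


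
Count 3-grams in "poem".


Word: "poem" (length 4)
Number of 3-grams = length - 3 + 1 = 4 - 3 + 1
= 2


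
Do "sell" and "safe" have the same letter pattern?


Pattern of "sell": [0, 1, 2, 2]
Pattern of "safe": [0, 1, 2, 3]
Patterns do not match
Same pattern = No


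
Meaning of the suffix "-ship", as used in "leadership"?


Suffix: -ship
As in: leadership -> leader + -ship
Meaning = state / position


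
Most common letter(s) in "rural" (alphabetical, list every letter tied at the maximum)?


Word: "rural"
Letter counts:
  'a': 1
  'l': 1
  'r': 2
  'u': 1
Maximum count = 2
Most frequent = 'r' (2 times each)


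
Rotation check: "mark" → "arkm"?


Word: "mark", Candidate: "arkm"
Method: check if candidate is substring of word+word
"markmark" contains "arkm"? Yes
Is rotation = Yes


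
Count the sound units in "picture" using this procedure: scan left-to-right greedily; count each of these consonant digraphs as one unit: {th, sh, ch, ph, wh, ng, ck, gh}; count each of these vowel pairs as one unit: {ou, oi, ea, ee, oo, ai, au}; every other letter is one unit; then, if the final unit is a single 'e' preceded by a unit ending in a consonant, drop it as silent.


Word: "picture" (7 letters)
Left-to-right scan:
  [1] 'p' (letter)
  [2] 'i' (letter)
  [3] 'c' (letter)
  [4] 't' (letter)
  [5] 'u' (letter)
  [6] 'r' (letter)
  [7] 'e' (letter)
Units from scan: 7
Final unit is 'e' after a consonant -> drop as silent (-1)
Sound units = 6 units


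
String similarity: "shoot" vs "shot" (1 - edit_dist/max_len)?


Word 1: "shoot" (length 5)
Word 2: "shot" (length 4)
One optimal edit sequence:
  1. keep 's'
  2. keep 'h'
  3. delete 'o'  (+1)
  4. keep 'o'
  5. keep 't'
Edit distance = 1
Max length = max(5, 4) = 5
Similarity = 1 - 1/5
= 0.8000


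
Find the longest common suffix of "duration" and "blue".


Word 1: "duration"
Word 2: "blue"
Comparing from end:
  Pos -1: 'n' != 'e' (stop)
LCS = "" (length 0)


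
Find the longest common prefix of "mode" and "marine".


Word 1: "mode"
Word 2: "marine"
Comparing from start:
  Pos 0: 'm' == 'm'
  Pos 1: 'o' != 'a' (stop)
LCP = "m" (length 1)


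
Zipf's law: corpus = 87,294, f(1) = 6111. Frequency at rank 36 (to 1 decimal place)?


Zipf's law: f(r) = f(1) / r
f(1) = 6111
f(36) = 6111 / 36
= 169.8 occurrences


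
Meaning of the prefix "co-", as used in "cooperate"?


Prefix: co-
Example: cooperate = co- + operate
Meaning = together


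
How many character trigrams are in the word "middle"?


Word: "middle" (length 6)
Number of 3-grams = length - 3 + 1 = 6 - 3 + 1
= 4


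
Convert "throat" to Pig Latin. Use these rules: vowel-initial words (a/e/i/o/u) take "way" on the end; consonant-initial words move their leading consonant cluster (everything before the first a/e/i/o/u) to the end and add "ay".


Word: "throat"
Starts with consonant(s) → move to end, add 'ay'
Consonant cluster: "thr"
Pig Latin = "oatthray"
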